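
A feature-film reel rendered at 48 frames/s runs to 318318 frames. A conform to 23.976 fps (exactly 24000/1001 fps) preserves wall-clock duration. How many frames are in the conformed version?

Target frames = source frames × (target rate / source rate) = 318318 × (24000/1001)/(48) = 318318 × 500/1001 = 159000.

159000 frames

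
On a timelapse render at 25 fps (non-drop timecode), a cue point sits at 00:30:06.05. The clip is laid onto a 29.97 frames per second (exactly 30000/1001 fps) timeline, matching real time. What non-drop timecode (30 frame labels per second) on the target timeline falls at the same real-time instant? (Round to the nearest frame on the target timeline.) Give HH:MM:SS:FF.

00:30:04:12

Source frame index: (0×3600 + 30×60 + 6) × 25 + 5 = 45155.
Real time: 45155 / (25) = 9031/5 s.
Target frame: (9031/5) × (30000/1001) = 4926000/91 ≈ 54131.868 → 54132.
At 30 labels/s: frame 54132 → 00:30:04:12.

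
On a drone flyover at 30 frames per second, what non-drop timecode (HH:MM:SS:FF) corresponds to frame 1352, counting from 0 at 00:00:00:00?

00:00:45:02

1352 ÷ 30 = 45 full seconds, remainder 2 frames.
45 s = 0 h 0 min 45 s.
Timecode: 00:00:45:02.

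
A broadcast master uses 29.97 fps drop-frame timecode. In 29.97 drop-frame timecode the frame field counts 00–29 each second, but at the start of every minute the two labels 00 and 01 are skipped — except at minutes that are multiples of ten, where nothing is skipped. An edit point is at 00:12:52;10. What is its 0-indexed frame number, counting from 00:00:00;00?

Complete 10-minute blocks: 1, each 17982 frames → 17982.
Remaining 2 whole minutes in the current block: 1800 + 1 × 1798 = 3598 frames.
Within the current minute: 52 × 30 + 10 − 2 = 1568 (labels ;00/;01 skipped at this minute). Total = 17982 + 3598 + 1568 = 23148.

23148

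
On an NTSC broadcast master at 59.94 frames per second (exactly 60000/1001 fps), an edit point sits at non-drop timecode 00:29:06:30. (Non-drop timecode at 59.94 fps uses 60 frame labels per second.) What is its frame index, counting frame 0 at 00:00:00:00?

Total seconds to the label: (0 × 3600 + 29 × 60 + 6) = 1746.
Frame index = 1746 × 60 + 30 = 104790.

104790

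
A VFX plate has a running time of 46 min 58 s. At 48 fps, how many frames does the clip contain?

135264 frames

46 min 58 s = 2818 s.
Frames = 2818 × 48 = 135264.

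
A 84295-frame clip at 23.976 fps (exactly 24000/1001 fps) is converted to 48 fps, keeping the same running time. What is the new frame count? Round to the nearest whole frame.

Frames at target rate = 84295 × (48) / (24000/1001) = 16875859/100 ≈ 168758.590.
Nearest whole frame: 168759.

168759 frames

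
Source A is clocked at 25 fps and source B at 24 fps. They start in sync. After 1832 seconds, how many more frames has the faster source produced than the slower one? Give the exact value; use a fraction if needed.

1832 frames

A emits 25 × 1832 = 45800 frames; B emits 24 × 1832 = 43968.
Difference = 1832 frames; B is behind A.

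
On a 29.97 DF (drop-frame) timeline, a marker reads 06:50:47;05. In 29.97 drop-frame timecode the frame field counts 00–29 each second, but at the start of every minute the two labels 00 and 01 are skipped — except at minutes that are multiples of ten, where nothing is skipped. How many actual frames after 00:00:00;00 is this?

Complete 10-minute blocks: 41, each 17982 frames → 737262.
Remaining 0 whole minutes in the current block: 0 frames.
Within the current minute: 47 × 30 + 5 = 1415. Total = 737262 + 0 + 1415 = 738677.

738677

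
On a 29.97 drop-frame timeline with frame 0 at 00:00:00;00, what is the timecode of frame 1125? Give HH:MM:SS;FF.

Ten DF minutes hold 17982 frames, so frame 1125 lies in block 0 (frames 0–17981) with 1125 frames into that block.
The block's first minute is 1800 frames and the rest 1798 each; 1125 frames reaches minute 0, so 0 × 18 + 0 × 2 = 0 labels have been skipped so far.
Adding those back, label number 1125 + 0 = 1125 at 30 labels/s is 37 s + 15 f = 0 h 0 min 37 s frame 15, i.e. 00:00:37;15.

00:00:37;15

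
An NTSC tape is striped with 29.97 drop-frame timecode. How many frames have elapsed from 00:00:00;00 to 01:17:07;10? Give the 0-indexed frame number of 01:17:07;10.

138680

Complete 10-minute blocks: 7, each 17982 frames → 125874.
Remaining 7 whole minutes in the current block: 1800 + 6 × 1798 = 12588 frames.
Within the current minute: 7 × 30 + 10 − 2 = 218 (labels ;00/;01 skipped at this minute). Total = 125874 + 12588 + 218 = 138680.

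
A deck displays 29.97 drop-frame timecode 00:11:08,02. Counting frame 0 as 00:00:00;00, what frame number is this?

Complete 10-minute blocks: 1, each 17982 frames → 17982.
Remaining 1 whole minute in the current block: 1800 + 0 × 1798 = 1800 frames.
Within the current minute: 8 × 30 + 2 − 2 = 240 (labels ;00/;01 skipped at this minute). Total = 17982 + 1800 + 240 = 20022.

20022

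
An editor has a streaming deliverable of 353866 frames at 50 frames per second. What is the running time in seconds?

7077.32 seconds

Running time = 353866 / (50) = 7077.32 s.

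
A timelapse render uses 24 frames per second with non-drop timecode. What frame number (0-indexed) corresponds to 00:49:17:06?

70974

Total seconds to the label: (0 × 3600 + 49 × 60 + 17) = 2957.
Frame index = 2957 × 24 + 6 = 70974.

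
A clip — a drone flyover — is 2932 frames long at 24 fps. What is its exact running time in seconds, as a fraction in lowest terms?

Running time = 2932 ÷ (24) = 2932 × 1/24 = 733/6 s.

733/6 seconds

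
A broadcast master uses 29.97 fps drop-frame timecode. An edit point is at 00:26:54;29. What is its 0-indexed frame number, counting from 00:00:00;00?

48401

As if non-drop at 30 labels/s: (0 × 3600 + 26 × 60 + 54) × 30 + 29 = 48449.
Minute boundaries passed: 26; those not divisible by 10: 26 − 2 = 24; dropped labels = 2 × 24 = 48.
Actual frame index = 48449 − 48 = 48401.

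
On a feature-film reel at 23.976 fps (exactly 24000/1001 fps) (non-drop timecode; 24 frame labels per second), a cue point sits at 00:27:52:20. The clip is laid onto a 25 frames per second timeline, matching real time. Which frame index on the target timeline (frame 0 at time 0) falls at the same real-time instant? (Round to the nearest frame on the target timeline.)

Source frame index: (0×3600 + 27×60 + 52) × 24 + 20 = 40148.
Real time: 40148 / (24000/1001) = 10047037/6000 s.
Target frame: (10047037/6000) × (25) = 10047037/240 ≈ 41862.654 → 41863.

frame 41863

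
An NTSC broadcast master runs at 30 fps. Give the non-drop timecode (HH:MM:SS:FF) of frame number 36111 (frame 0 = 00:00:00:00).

36111 ÷ 30 = 1203 full seconds, remainder 21 frames.
1203 s = 0 h 20 min 3 s.
Timecode: 00:20:03:21.

00:20:03:21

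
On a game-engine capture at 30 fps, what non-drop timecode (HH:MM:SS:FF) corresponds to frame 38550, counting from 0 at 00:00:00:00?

38550 ÷ 30 = 1285 full seconds, remainder 0 frames.
1285 s = 0 h 21 min 25 s.
Timecode: 00:21:25:00.

00:21:25:00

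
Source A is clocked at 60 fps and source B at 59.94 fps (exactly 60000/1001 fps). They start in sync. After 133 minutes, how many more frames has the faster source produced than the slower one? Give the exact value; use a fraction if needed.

68400/143 frames

133 min = 7980 s.
A emits 60 × 7980 = 478800 frames; B emits 60000/1001 × 7980 = 68400000/143.
Difference = 68400/143 frames (≈ 478.3217); B is behind A.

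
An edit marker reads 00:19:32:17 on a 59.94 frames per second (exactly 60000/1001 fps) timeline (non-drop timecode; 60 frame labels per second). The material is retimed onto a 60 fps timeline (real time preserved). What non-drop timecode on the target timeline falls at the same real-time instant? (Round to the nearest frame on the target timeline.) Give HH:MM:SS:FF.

Source frame index: (0×3600 + 19×60 + 32) × 60 + 17 = 70337.
Real time: 70337 / (60000/1001) = 70407337/60000 s.
Target frame: (70407337/60000) × (60) = 70407337/1000 ≈ 70407.337 → 70407.
At 60 labels/s: frame 70407 → 00:19:33:27.

00:19:33:27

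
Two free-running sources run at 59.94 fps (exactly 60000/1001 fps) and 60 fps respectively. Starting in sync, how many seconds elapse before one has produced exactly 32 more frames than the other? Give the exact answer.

The gap grows by |60 − 60000/1001| = 60/1001 frames per second.
Time for a 32-frame gap: 32 ÷ (60/1001) = 8008/15 s.

8008/15 seconds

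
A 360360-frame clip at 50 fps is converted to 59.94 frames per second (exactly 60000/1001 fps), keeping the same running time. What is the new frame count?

432000 frames

Target frames = source frames × (target rate / source rate) = 360360 × (60000/1001)/(50) = 360360 × 1200/1001 = 432000.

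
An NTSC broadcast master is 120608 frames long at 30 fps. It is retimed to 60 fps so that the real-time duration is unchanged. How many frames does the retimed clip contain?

Frames at target rate = 120608 × (60) / (30) = 241216.

241216 frames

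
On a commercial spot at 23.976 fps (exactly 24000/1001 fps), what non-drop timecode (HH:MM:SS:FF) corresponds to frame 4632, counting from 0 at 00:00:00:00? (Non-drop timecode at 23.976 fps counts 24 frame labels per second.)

4632 ÷ 24 = 193 full seconds, remainder 0 frames.
193 s = 0 h 3 min 13 s.
Timecode: 00:03:13:00.

00:03:13:00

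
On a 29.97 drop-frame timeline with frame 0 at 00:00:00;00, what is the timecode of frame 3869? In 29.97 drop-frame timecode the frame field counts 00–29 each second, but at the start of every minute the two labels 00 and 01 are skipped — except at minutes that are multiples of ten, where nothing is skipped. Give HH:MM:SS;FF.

00:02:09;03

Ten DF minutes hold 17982 frames, so frame 3869 lies in block 0 (frames 0–17981) with 3869 frames into that block.
The block's first minute is 1800 frames and the rest 1798 each; 3869 frames reaches minute 2, so 0 × 18 + 2 × 2 = 4 labels have been skipped so far.
Adding those back, label number 3869 + 4 = 3873 at 30 labels/s is 129 s + 3 f = 0 h 2 min 9 s frame 3, i.e. 00:02:09;03.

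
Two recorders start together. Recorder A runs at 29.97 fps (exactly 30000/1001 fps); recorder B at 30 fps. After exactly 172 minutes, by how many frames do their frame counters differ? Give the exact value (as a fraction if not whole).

172 min = 10320 s.
A emits 30000/1001 × 10320 = 309600000/1001 frames; B emits 30 × 10320 = 309600.
Difference = 309600/1001 frames (≈ 309.2907); B is ahead of A.

309600/1001 frames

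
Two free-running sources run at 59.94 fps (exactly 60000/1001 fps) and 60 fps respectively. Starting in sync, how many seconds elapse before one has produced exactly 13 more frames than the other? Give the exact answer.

The gap grows by |60 − 60000/1001| = 60/1001 frames per second.
Time for a 13-frame gap: 13 ÷ (60/1001) = 13013/60 s.

13013/60 seconds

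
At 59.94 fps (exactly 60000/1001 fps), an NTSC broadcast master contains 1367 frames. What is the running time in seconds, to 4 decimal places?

Running time = 1367 × 1001/60000 = 1368367/60000 s ≈ 22.8061 s.

22.8061 seconds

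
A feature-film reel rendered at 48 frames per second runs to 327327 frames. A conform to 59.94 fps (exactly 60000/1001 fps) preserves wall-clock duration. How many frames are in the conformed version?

Target frames = source frames × (target rate / source rate) = 327327 × (60000/1001)/(48) = 327327 × 1250/1001 = 408750.

408750 frames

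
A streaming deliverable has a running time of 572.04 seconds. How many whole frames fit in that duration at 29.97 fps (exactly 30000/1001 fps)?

17144 frames

Frames = 572.04 × 30000/1001 = 2451600/143 ≈ 17144.0559.
Complete frames: 17144.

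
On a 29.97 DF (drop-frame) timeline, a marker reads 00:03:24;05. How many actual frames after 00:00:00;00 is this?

6119

Complete 10-minute blocks: 0, each 17982 frames → 0.
Remaining 3 whole minutes in the current block: 1800 + 2 × 1798 = 5396 frames.
Within the current minute: 24 × 30 + 5 − 2 = 723 (labels ;00/;01 skipped at this minute). Total = 0 + 5396 + 723 = 6119.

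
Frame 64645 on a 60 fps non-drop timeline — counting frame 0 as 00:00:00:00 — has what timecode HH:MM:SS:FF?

64645 ÷ 60 = 1077 full seconds, remainder 25 frames.
1077 s = 0 h 17 min 57 s.
Timecode: 00:17:57:25.

00:17:57:25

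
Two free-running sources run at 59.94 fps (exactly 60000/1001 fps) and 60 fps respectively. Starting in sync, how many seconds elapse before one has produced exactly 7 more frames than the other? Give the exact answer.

The gap grows by |60 − 60000/1001| = 60/1001 frames per second.
Time for a 7-frame gap: 7 ÷ (60/1001) = 7007/60 s.

7007/60 seconds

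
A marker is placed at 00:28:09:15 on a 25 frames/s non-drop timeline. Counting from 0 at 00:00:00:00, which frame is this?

Total seconds to the label: (0 × 3600 + 28 × 60 + 9) = 1689.
Frame index = 1689 × 25 + 15 = 42240.

frame 42240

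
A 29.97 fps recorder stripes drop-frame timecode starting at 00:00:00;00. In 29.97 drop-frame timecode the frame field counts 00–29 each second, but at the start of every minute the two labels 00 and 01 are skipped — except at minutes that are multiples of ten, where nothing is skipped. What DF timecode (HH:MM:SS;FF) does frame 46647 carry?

00:25:56;13

Ten DF minutes hold 17982 frames, so frame 46647 lies in block 2 (frames 35964–53945) with 10683 frames into that block.
The block's first minute is 1800 frames and the rest 1798 each; 10683 frames reaches minute 5, so 2 × 18 + 5 × 2 = 46 labels have been skipped so far.
Adding those back, label number 46647 + 46 = 46693 at 30 labels/s is 1556 s + 13 f = 0 h 25 min 56 s frame 13, i.e. 00:25:56;13.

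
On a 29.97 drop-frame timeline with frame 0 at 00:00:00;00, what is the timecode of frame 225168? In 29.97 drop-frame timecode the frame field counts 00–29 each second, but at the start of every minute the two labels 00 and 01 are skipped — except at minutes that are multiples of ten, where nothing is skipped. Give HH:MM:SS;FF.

02:05:13;04

Each 10-minute DF block holds 10 × 60 × 30 − 9 × 2 = 17982 frames. 225168 ÷ 17982 → 12 full blocks, remainder 9384.
Within the partial block the first minute is 1800 frames and each further minute 1798, so 5 further minute boundaries passed. Total skipped labels = 18 × 12 + 2 × 5 = 226.
Non-drop label index = 225168 + 226 = 225394; at 30 labels/s that is 02:05:13:04, i.e. DF 02:05:13;04.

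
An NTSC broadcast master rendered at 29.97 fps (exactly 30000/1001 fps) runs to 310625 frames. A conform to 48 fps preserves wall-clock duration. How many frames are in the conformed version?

Target frames = source frames × (target rate / source rate) = 310625 × (48)/(30000/1001) = 310625 × 1001/625 = 497497.

497497 frames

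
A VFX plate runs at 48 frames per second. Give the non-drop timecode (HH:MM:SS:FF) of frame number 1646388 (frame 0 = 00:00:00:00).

1646388 ÷ 48 = 34299 full seconds, remainder 36 frames.
34299 s = 9 h 31 min 39 s.
Timecode: 09:31:39:36.

09:31:39:36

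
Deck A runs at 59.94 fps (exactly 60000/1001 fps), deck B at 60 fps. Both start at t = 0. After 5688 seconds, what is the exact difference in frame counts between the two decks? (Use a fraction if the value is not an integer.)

341280/1001 frames

A emits 60000/1001 × 5688 = 341280000/1001 frames; B emits 60 × 5688 = 341280.
Difference = 341280/1001 frames (≈ 340.9391); B is ahead of A.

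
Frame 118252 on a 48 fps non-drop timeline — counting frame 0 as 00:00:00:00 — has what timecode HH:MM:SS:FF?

00:41:03:28

118252 ÷ 48 = 2463 full seconds, remainder 28 frames.
2463 s = 0 h 41 min 3 s.
Timecode: 00:41:03:28.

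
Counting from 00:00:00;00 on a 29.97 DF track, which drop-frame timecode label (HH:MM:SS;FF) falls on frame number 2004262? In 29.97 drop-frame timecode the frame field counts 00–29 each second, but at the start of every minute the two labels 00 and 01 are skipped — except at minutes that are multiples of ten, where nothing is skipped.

Ten DF minutes hold 17982 frames, so frame 2004262 lies in block 111 (frames 1996002–2013983) with 8260 frames into that block.
The block's first minute is 1800 frames and the rest 1798 each; 8260 frames reaches minute 4, so 111 × 18 + 4 × 2 = 2006 labels have been skipped so far.
Adding those back, label number 2004262 + 2006 = 2006268 at 30 labels/s is 66875 s + 18 f = 18 h 34 min 35 s frame 18, i.e. 18:34:35;18.

18:34:35;18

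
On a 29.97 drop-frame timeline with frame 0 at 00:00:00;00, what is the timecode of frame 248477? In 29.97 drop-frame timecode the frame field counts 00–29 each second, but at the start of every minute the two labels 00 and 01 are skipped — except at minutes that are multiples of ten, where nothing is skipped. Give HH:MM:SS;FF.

Each 10-minute DF block holds 10 × 60 × 30 − 9 × 2 = 17982 frames. 248477 ÷ 17982 → 13 full blocks, remainder 14711.
Within the partial block the first minute is 1800 frames and each further minute 1798, so 8 further minute boundaries passed. Total skipped labels = 18 × 13 + 2 × 8 = 250.
Non-drop label index = 248477 + 250 = 248727; at 30 labels/s that is 02:18:10:27, i.e. DF 02:18:10;27.

02:18:10;27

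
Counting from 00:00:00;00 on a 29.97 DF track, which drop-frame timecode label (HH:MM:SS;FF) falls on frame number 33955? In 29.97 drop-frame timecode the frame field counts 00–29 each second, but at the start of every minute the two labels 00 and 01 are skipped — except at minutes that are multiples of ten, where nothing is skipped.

Each 10-minute DF block holds 10 × 60 × 30 − 9 × 2 = 17982 frames. 33955 ÷ 17982 → 1 full block, remainder 15973.
Within the partial block the first minute is 1800 frames and each further minute 1798, so 8 further minute boundaries passed. Total skipped labels = 18 × 1 + 2 × 8 = 34.
Non-drop label index = 33955 + 34 = 33989; at 30 labels/s that is 00:18:52:29, i.e. DF 00:18:52;29.

00:18:52;29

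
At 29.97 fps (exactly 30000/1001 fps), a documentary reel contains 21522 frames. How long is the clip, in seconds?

Running time = 21522 / (30000/1001) = 718.1174 s.

718.1174 seconds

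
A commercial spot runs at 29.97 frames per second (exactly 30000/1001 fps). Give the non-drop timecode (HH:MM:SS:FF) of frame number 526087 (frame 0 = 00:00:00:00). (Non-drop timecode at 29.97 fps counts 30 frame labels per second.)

526087 ÷ 30 = 17536 full seconds, remainder 7 frames.
17536 s = 4 h 52 min 16 s.
Timecode: 04:52:16:07.

04:52:16:07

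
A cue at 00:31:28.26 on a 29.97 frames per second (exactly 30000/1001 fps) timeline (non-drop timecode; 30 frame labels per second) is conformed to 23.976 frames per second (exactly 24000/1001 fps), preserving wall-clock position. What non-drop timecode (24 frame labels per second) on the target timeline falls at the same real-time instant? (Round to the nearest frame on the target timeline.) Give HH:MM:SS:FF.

00:31:28:21

Source frame index: (0×3600 + 31×60 + 28) × 30 + 26 = 56666.
Real time: 56666 / (30000/1001) = 28361333/15000 s.
Target frame: (28361333/15000) × (24000/1001) = 226664/5 ≈ 45332.800 → 45333.
At 24 labels/s: frame 45333 → 00:31:28:21.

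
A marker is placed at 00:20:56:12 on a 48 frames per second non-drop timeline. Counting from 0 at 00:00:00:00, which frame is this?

60300

Total seconds to the label: (0 × 3600 + 20 × 60 + 56) = 1256.
Frame index = 1256 × 48 + 12 = 60300.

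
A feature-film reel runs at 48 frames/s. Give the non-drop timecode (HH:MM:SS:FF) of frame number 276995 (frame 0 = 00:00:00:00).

01:36:10:35

276995 ÷ 48 = 5770 full seconds, remainder 35 frames.
5770 s = 1 h 36 min 10 s.
Timecode: 01:36:10:35.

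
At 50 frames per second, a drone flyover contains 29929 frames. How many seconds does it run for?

598.58 seconds

Running time = 29929 / (50) = 598.58 s.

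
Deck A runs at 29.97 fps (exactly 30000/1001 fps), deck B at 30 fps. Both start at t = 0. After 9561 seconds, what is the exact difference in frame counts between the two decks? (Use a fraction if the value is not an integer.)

A emits 30000/1001 × 9561 = 286830000/1001 frames; B emits 30 × 9561 = 286830.
Difference = 286830/1001 frames (≈ 286.5435); B is ahead of A.

286830/1001 frames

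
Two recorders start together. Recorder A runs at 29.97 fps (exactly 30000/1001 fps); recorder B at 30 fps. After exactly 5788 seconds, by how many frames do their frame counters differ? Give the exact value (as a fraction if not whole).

A emits 30000/1001 × 5788 = 173640000/1001 frames; B emits 30 × 5788 = 173640.
Difference = 173640/1001 frames (≈ 173.4665); B is ahead of A.

173640/1001 frames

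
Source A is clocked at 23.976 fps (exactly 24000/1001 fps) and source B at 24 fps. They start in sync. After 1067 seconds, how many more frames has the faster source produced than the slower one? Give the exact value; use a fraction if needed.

2328/91 frames

A emits 24000/1001 × 1067 = 2328000/91 frames; B emits 24 × 1067 = 25608.
Difference = 2328/91 frames (≈ 25.5824); B is ahead of A.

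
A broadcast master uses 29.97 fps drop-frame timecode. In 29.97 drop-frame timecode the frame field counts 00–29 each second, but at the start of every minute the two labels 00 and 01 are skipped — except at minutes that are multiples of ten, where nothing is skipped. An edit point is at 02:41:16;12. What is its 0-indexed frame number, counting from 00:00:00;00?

290002

As if non-drop at 30 labels/s: (2 × 3600 + 41 × 60 + 16) × 30 + 12 = 290292.
Minute boundaries passed: 161; those not divisible by 10: 161 − 16 = 145; dropped labels = 2 × 145 = 290.
Actual frame index = 290292 − 290 = 290002.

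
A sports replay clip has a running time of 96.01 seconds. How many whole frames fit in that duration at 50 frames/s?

4800 frames

Frames = 96.01 × 50 = 9601/2 ≈ 4800.5000.
Complete frames: 4800.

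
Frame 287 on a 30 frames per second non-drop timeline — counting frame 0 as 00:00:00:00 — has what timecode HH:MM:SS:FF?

287 ÷ 30 = 9 full seconds, remainder 17 frames.
9 s = 0 h 0 min 9 s.
Timecode: 00:00:09:17.

00:00:09:17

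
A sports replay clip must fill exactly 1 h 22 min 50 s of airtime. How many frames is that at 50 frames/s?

248500 frames

1 h 22 min 50 s = 4970 s.
Frames = 4970 × 50 = 248500.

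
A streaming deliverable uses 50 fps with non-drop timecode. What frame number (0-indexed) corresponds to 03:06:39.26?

frame 559976

Total seconds to the label: (3 × 3600 + 6 × 60 + 39) = 11199.
Frame index = 11199 × 50 + 26 = 559976.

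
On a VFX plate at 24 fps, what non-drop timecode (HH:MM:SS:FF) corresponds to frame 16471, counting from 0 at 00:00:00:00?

16471 ÷ 24 = 686 full seconds, remainder 7 frames.
686 s = 0 h 11 min 26 s.
Timecode: 00:11:26:07.

00:11:26:07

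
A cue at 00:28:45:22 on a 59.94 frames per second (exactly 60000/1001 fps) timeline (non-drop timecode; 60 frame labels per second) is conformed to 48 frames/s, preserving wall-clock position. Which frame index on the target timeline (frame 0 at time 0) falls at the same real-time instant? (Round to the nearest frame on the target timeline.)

Source frame index: (0×3600 + 28×60 + 45) × 60 + 22 = 103522.
Real time: 103522 / (60000/1001) = 51812761/30000 s.
Target frame: (51812761/30000) × (48) = 51812761/625 ≈ 82900.418 → 82900.

frame 82900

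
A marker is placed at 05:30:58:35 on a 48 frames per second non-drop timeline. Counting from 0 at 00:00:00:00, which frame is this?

953219

Total seconds to the label: (5 × 3600 + 30 × 60 + 58) = 19858.
Frame index = 19858 × 48 + 35 = 953219.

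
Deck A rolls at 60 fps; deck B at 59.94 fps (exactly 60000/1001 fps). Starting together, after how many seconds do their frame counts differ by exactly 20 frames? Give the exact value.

1001/3 seconds

The gap grows by |60000/1001 − 60| = 60/1001 frames per second.
Time for a 20-frame gap: 20 ÷ (60/1001) = 1001/3 s.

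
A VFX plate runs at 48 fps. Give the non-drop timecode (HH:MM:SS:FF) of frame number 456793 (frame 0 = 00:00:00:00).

456793 ÷ 48 = 9516 full seconds, remainder 25 frames.
9516 s = 2 h 38 min 36 s.
Timecode: 02:38:36:25.

02:38:36:25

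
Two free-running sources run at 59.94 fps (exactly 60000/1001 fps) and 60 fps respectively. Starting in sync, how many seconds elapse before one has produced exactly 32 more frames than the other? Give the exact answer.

The gap grows by |60 − 60000/1001| = 60/1001 frames per second.
Time for a 32-frame gap: 32 ÷ (60/1001) = 8008/15 s.

8008/15 seconds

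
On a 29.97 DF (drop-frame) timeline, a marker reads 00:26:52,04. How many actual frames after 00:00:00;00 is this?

Complete 10-minute blocks: 2, each 17982 frames → 35964.
Remaining 6 whole minutes in the current block: 1800 + 5 × 1798 = 10790 frames.
Within the current minute: 52 × 30 + 4 − 2 = 1562 (labels ;00/;01 skipped at this minute). Total = 35964 + 10790 + 1562 = 48316.

48316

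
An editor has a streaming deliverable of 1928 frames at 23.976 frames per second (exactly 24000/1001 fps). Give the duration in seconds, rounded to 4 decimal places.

Running time = 1928 × 1001/24000 = 241241/3000 s ≈ 80.4137 s.

80.4137 seconds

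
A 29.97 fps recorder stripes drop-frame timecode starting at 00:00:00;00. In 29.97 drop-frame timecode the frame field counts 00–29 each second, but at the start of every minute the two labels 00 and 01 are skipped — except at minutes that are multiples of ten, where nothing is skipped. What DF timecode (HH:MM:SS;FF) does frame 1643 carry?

00:00:54;23

Ten DF minutes hold 17982 frames, so frame 1643 lies in block 0 (frames 0–17981) with 1643 frames into that block.
The block's first minute is 1800 frames and the rest 1798 each; 1643 frames reaches minute 0, so 0 × 18 + 0 × 2 = 0 labels have been skipped so far.
Adding those back, label number 1643 + 0 = 1643 at 30 labels/s is 54 s + 23 f = 0 h 0 min 54 s frame 23, i.e. 00:00:54;23.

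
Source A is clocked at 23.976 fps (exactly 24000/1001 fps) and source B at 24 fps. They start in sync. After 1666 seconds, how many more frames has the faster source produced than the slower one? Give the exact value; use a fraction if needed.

A emits 24000/1001 × 1666 = 5712000/143 frames; B emits 24 × 1666 = 39984.
Difference = 5712/143 frames (≈ 39.9441); B is ahead of A.

5712/143 frames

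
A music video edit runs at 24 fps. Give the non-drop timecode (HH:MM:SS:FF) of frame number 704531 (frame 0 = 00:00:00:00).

08:09:15:11

704531 ÷ 24 = 29355 full seconds, remainder 11 frames.
29355 s = 8 h 9 min 15 s.
Timecode: 08:09:15:11.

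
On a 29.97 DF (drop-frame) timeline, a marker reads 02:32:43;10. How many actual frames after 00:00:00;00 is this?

Complete 10-minute blocks: 15, each 17982 frames → 269730.
Remaining 2 whole minutes in the current block: 1800 + 1 × 1798 = 3598 frames.
Within the current minute: 43 × 30 + 10 − 2 = 1298 (labels ;00/;01 skipped at this minute). Total = 269730 + 3598 + 1298 = 274626.

274626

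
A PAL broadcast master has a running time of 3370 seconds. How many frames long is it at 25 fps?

Frames = 3370 × 25 = 84250.

84250 frames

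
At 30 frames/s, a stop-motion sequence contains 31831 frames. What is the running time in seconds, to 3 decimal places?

1061.033 seconds

Running time = 31831 × 1/30 = 31831/30 s ≈ 1061.033 s.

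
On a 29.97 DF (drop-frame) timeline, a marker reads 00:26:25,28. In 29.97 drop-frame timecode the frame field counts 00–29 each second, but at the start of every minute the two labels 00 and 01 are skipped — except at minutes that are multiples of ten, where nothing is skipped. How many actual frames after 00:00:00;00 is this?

47530

As if non-drop at 30 labels/s: (0 × 3600 + 26 × 60 + 25) × 30 + 28 = 47578.
Minute boundaries passed: 26; those not divisible by 10: 26 − 2 = 24; dropped labels = 2 × 24 = 48.
Actual frame index = 47578 − 48 = 47530.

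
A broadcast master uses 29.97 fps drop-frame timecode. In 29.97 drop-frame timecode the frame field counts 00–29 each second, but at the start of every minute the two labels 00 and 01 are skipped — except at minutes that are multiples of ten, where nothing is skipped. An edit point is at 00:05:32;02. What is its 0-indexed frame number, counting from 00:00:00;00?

9952

Complete 10-minute blocks: 0, each 17982 frames → 0.
Remaining 5 whole minutes in the current block: 1800 + 4 × 1798 = 8992 frames.
Within the current minute: 32 × 30 + 2 − 2 = 960 (labels ;00/;01 skipped at this minute). Total = 0 + 8992 + 960 = 9952.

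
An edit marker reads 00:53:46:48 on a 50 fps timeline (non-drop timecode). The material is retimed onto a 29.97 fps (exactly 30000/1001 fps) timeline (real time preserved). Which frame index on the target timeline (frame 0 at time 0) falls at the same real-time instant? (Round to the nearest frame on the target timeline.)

Source frame index: (0×3600 + 53×60 + 46) × 50 + 48 = 161348.
Real time: 161348 / (50) = 80674/25 s.
Target frame: (80674/25) × (30000/1001) = 8800800/91 ≈ 96712.088 → 96712.

frame 96712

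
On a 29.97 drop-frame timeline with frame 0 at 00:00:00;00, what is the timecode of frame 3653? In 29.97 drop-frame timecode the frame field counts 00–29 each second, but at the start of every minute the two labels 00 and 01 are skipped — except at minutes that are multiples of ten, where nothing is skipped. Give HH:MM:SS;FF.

00:02:01;27

Ten DF minutes hold 17982 frames, so frame 3653 lies in block 0 (frames 0–17981) with 3653 frames into that block.
The block's first minute is 1800 frames and the rest 1798 each; 3653 frames reaches minute 2, so 0 × 18 + 2 × 2 = 4 labels have been skipped so far.
Adding those back, label number 3653 + 4 = 3657 at 30 labels/s is 121 s + 27 f = 0 h 2 min 1 s frame 27, i.e. 00:02:01;27.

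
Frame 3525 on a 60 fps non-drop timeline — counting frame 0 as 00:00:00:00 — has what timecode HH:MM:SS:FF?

3525 ÷ 60 = 58 full seconds, remainder 45 frames.
58 s = 0 h 0 min 58 s.
Timecode: 00:00:58:45.

00:00:58:45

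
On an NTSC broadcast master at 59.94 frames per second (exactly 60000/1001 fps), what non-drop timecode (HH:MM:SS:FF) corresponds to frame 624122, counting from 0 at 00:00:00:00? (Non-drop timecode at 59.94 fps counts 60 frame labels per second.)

02:53:22:02

624122 ÷ 60 = 10402 full seconds, remainder 2 frames.
10402 s = 2 h 53 min 22 s.
Timecode: 02:53:22:02.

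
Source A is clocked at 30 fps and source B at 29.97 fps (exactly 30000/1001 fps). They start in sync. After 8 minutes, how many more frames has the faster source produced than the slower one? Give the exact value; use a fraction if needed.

14400/1001 frames

8 min = 480 s.
A emits 30 × 480 = 14400 frames; B emits 30000/1001 × 480 = 14400000/1001.
Difference = 14400/1001 frames (≈ 14.3856); B is behind A.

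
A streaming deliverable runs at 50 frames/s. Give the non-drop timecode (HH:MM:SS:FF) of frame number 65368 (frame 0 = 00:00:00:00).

65368 ÷ 50 = 1307 full seconds, remainder 18 frames.
1307 s = 0 h 21 min 47 s.
Timecode: 00:21:47:18.

00:21:47:18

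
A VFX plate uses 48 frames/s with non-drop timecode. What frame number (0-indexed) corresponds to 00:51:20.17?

Total seconds to the label: (0 × 3600 + 51 × 60 + 20) = 3080.
Frame index = 3080 × 48 + 17 = 147857.

147857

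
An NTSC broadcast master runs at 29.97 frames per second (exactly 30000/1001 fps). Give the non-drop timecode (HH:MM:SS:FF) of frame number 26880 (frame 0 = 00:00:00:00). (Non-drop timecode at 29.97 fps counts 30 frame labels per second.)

26880 ÷ 30 = 896 full seconds, remainder 0 frames.
896 s = 0 h 14 min 56 s.
Timecode: 00:14:56:00.

00:14:56:00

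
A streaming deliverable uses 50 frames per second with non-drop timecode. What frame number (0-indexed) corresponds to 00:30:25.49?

91299

Total seconds to the label: (0 × 3600 + 30 × 60 + 25) = 1825.
Frame index = 1825 × 50 + 49 = 91299.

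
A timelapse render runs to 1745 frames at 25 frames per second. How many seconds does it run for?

69.8 seconds

Running time = 1745 / (25) = 69.8 s.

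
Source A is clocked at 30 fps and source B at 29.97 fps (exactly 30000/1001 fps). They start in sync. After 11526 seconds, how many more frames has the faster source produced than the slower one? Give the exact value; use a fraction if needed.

345780/1001 frames

A emits 30 × 11526 = 345780 frames; B emits 30000/1001 × 11526 = 345780000/1001.
Difference = 345780/1001 frames (≈ 345.4346); B is behind A.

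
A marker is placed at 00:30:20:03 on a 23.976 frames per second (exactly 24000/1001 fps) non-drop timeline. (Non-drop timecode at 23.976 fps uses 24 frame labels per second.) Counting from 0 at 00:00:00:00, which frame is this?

43683

Total seconds to the label: (0 × 3600 + 30 × 60 + 20) = 1820.
Frame index = 1820 × 24 + 3 = 43683.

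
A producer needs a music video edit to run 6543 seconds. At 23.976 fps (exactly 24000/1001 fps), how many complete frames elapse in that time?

156875 frames

Frames = 6543 × 24000/1001 = 157032000/1001 ≈ 156875.1249.
Complete frames: 156875.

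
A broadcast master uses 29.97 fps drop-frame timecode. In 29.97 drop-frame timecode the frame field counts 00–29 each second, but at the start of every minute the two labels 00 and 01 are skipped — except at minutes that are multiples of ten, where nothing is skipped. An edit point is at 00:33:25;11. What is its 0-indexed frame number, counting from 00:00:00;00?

Complete 10-minute blocks: 3, each 17982 frames → 53946.
Remaining 3 whole minutes in the current block: 1800 + 2 × 1798 = 5396 frames.
Within the current minute: 25 × 30 + 11 − 2 = 759 (labels ;00/;01 skipped at this minute). Total = 53946 + 5396 + 759 = 60101.

60101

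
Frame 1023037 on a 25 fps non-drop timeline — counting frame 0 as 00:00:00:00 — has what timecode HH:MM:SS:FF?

1023037 ÷ 25 = 40921 full seconds, remainder 12 frames.
40921 s = 11 h 22 min 1 s.
Timecode: 11:22:01:12.

11:22:01:12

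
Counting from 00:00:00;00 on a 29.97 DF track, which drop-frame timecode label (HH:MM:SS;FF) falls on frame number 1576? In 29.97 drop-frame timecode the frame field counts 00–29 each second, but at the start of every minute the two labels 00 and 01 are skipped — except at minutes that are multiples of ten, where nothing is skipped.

Ten DF minutes hold 17982 frames, so frame 1576 lies in block 0 (frames 0–17981) with 1576 frames into that block.
The block's first minute is 1800 frames and the rest 1798 each; 1576 frames reaches minute 0, so 0 × 18 + 0 × 2 = 0 labels have been skipped so far.
Adding those back, label number 1576 + 0 = 1576 at 30 labels/s is 52 s + 16 f = 0 h 0 min 52 s frame 16, i.e. 00:00:52;16.

00:00:52;16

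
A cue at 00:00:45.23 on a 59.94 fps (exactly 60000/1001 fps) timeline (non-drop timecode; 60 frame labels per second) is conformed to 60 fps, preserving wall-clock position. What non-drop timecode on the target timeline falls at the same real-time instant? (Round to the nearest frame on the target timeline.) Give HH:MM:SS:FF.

Source frame index: (0×3600 + 0×60 + 45) × 60 + 23 = 2723.
Real time: 2723 / (60000/1001) = 2725723/60000 s.
Target frame: (2725723/60000) × (60) = 2725723/1000 ≈ 2725.723 → 2726.
At 60 labels/s: frame 2726 → 00:00:45:26.

00:00:45:26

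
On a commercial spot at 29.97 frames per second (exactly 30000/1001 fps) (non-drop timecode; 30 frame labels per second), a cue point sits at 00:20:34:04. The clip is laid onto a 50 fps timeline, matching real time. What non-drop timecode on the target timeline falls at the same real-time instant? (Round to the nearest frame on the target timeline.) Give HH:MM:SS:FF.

Source frame index: (0×3600 + 20×60 + 34) × 30 + 4 = 37024.
Real time: 37024 / (30000/1001) = 2316314/1875 s.
Target frame: (2316314/1875) × (50) = 4632628/75 ≈ 61768.373 → 61768.
At 50 labels/s: frame 61768 → 00:20:35:18.

00:20:35:18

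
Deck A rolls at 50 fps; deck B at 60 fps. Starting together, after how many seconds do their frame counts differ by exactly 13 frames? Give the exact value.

The gap grows by |60 − 50| = 10 frames per second.
Time for a 13-frame gap: 13 ÷ (10) = 1.3 s.

1.3 seconds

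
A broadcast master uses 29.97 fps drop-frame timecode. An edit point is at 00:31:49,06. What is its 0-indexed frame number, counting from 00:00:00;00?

57220

Complete 10-minute blocks: 3, each 17982 frames → 53946.
Remaining 1 whole minute in the current block: 1800 + 0 × 1798 = 1800 frames.
Within the current minute: 49 × 30 + 6 − 2 = 1474 (labels ;00/;01 skipped at this minute). Total = 53946 + 1800 + 1474 = 57220.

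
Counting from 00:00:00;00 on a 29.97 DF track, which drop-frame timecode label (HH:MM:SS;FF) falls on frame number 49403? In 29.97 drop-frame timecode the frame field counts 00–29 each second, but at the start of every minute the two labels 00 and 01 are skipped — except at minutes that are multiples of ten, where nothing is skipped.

Ten DF minutes hold 17982 frames, so frame 49403 lies in block 2 (frames 35964–53945) with 13439 frames into that block.
The block's first minute is 1800 frames and the rest 1798 each; 13439 frames reaches minute 7, so 2 × 18 + 7 × 2 = 50 labels have been skipped so far.
Adding those back, label number 49403 + 50 = 49453 at 30 labels/s is 1648 s + 13 f = 0 h 27 min 28 s frame 13, i.e. 00:27:28;13.

00:27:28;13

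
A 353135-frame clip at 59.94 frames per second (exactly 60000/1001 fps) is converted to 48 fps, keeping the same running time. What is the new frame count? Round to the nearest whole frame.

Frames at target rate = 353135 × (48) / (60000/1001) = 70697627/250 ≈ 282790.508.
Nearest whole frame: 282791.

282791 frames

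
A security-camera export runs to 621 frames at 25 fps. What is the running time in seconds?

Running time = 621 / (25) = 24.84 s.

24.84 seconds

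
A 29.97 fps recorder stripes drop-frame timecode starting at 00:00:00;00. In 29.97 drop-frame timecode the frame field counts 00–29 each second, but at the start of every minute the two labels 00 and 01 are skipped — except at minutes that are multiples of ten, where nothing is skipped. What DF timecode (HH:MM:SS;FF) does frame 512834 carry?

04:45:11;18

Each 10-minute DF block holds 10 × 60 × 30 − 9 × 2 = 17982 frames. 512834 ÷ 17982 → 28 full blocks, remainder 9338.
Within the partial block the first minute is 1800 frames and each further minute 1798, so 5 further minute boundaries passed. Total skipped labels = 18 × 28 + 2 × 5 = 514.
Non-drop label index = 512834 + 514 = 513348; at 30 labels/s that is 04:45:11:18, i.e. DF 04:45:11;18.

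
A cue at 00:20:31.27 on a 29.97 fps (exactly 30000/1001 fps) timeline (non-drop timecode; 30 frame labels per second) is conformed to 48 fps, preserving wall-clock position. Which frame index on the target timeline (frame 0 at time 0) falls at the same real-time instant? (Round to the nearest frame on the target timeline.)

Source frame index: (0×3600 + 20×60 + 31) × 30 + 27 = 36957.
Real time: 36957 / (30000/1001) = 12331319/10000 s.
Target frame: (12331319/10000) × (48) = 36993957/625 ≈ 59190.331 → 59190.

frame 59190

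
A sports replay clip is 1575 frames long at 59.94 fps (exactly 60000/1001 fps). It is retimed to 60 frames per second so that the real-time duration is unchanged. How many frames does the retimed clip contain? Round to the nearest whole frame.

1577 frames

Frames at target rate = 1575 × (60) / (60000/1001) = 63063/40 ≈ 1576.575.
Nearest whole frame: 1577.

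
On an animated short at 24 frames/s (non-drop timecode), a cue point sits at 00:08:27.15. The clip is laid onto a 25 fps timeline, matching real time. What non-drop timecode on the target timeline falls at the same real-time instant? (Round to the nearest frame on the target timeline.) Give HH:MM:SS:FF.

Source frame index: (0×3600 + 8×60 + 27) × 24 + 15 = 12183.
Real time: 12183 / (24) = 4061/8 s.
Target frame: (4061/8) × (25) = 101525/8 ≈ 12690.625 → 12691.
At 25 labels/s: frame 12691 → 00:08:27:16.

00:08:27:16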